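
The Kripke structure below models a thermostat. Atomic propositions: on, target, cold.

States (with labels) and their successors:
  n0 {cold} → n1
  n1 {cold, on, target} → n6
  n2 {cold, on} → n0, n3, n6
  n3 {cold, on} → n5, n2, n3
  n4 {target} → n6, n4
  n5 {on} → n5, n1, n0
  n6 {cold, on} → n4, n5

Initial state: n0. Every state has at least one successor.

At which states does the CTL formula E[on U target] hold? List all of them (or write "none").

States satisfying on: {n1, n2, n3, n5, n6}.
States satisfying target: {n1, n4}.
States satisfying E[on U target]: {n1, n2, n3, n4, n5, n6}.

{n1, n2, n3, n4, n5, n6}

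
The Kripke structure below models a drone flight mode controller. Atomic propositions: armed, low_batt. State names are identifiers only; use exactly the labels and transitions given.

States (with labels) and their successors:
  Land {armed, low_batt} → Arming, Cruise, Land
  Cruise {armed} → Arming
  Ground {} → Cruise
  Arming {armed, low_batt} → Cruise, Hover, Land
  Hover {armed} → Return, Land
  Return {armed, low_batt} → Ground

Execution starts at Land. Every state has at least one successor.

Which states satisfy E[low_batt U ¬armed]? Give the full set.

States satisfying low_batt: {Land, Arming, Return}.
States satisfying ¬armed: {Ground}.
States satisfying E[low_batt U ¬armed]: {Ground, Return}.

{Ground, Return}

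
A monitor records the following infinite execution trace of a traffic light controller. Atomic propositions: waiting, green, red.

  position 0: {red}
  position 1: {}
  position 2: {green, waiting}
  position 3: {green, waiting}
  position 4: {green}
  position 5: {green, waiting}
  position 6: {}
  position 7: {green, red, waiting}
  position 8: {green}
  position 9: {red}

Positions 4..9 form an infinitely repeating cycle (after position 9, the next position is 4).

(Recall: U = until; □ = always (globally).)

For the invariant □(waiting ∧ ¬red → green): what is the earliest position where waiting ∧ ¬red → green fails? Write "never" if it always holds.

waiting ∧ ¬red → green holds at every position 0..9, and those are all the positions the trace ever visits, so the invariant □(waiting ∧ ¬red → green) is never violated.

never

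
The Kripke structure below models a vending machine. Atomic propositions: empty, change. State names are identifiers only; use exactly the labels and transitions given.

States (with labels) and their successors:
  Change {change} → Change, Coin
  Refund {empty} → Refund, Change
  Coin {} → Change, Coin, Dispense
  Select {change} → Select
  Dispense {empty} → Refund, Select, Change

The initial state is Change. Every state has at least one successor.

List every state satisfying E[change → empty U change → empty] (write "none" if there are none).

States satisfying change → empty: {Refund, Coin, Dispense}.
States satisfying E[change → empty U change → empty]: {Refund, Coin, Dispense}.

{Refund, Coin, Dispense}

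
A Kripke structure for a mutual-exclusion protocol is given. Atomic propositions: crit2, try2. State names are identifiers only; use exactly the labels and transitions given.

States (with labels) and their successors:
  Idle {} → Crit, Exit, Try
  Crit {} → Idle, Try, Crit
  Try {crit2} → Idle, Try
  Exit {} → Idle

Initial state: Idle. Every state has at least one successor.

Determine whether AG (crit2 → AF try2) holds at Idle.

No

States satisfying crit2 → AF try2: {Idle, Crit, Exit}.
States satisfying AG (crit2 → AF try2): ∅.
Try is reachable from Idle and violates crit2 → AF try2, so AG fails at Idle.
Idle ∉ Sat(AG (crit2 → AF try2)).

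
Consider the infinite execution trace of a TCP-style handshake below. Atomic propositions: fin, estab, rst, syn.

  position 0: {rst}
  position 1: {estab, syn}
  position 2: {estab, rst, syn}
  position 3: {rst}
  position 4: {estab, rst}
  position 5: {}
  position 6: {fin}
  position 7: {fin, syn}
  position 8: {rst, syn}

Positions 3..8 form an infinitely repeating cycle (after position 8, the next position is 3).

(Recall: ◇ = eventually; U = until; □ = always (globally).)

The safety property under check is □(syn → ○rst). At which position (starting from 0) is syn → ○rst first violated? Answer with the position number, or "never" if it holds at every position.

never

syn → ○rst holds at every position 0..8, and those are all the positions the trace ever visits, so the invariant □(syn → ○rst) is never violated.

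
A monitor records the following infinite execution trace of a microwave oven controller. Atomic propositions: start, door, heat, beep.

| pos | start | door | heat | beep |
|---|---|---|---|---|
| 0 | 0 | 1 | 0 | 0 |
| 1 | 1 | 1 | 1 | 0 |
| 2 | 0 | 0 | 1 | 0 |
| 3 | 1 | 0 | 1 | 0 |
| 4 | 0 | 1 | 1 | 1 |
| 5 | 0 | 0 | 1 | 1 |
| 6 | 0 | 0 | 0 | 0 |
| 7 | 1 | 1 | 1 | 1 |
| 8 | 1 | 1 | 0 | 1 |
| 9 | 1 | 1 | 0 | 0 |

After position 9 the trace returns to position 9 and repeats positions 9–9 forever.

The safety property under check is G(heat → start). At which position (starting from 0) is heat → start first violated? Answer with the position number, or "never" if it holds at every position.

2

Check heat → start at each position in order: 0 ✓, 1 ✓.
At position 2 the labels are {heat}, so heat → start is false there. This is the first violation.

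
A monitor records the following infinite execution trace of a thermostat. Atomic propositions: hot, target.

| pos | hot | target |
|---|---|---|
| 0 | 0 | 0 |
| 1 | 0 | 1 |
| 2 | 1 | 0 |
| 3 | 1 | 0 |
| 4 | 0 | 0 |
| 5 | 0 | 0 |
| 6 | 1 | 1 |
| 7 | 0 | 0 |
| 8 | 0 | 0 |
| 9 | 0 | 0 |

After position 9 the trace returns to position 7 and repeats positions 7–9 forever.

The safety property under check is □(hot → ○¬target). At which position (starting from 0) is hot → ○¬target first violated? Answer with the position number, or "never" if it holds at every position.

hot → ○¬target holds at every position 0..9, and those are all the positions the trace ever visits, so the invariant □(hot → ○¬target) is never violated.

never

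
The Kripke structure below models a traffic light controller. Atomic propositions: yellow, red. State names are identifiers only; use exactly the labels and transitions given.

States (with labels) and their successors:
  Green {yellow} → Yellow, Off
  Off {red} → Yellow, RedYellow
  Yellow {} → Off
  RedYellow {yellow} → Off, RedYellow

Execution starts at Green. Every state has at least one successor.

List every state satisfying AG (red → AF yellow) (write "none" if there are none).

none

States satisfying red → AF yellow: {Green, Yellow, RedYellow}.
States satisfying AG (red → AF yellow): ∅.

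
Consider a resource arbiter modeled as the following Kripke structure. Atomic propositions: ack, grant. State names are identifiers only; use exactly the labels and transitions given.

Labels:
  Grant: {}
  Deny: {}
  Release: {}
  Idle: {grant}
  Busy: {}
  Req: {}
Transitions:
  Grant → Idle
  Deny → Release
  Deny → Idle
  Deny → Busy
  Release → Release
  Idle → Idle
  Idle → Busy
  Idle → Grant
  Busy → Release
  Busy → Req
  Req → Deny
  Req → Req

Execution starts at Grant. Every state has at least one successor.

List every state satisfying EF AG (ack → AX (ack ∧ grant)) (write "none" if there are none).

{Grant, Deny, Release, Idle, Busy, Req}

States satisfying AG (ack → AX (ack ∧ grant)): {Grant, Deny, Release, Idle, Busy, Req}.
States satisfying EF AG (ack → AX (ack ∧ grant)): {Grant, Deny, Release, Idle, Busy, Req}.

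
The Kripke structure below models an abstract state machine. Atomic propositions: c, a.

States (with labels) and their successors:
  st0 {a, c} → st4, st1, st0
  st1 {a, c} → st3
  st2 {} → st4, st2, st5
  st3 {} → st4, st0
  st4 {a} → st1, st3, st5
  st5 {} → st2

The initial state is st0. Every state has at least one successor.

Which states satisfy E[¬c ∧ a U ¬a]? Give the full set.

{st2, st3, st4, st5}

States satisfying ¬c ∧ a: {st4}.
States satisfying ¬a: {st2, st3, st5}.
States satisfying E[¬c ∧ a U ¬a]: {st2, st3, st4, st5}.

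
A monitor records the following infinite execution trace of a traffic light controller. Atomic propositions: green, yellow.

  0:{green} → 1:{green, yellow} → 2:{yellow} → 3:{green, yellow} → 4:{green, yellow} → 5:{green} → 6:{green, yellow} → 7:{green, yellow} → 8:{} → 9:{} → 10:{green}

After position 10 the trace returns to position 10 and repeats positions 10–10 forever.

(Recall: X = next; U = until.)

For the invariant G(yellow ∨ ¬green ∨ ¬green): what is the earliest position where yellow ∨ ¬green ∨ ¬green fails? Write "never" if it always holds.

0

At position 0 the labels are {green}, so yellow ∨ ¬green ∨ ¬green is false there. This is the first violation.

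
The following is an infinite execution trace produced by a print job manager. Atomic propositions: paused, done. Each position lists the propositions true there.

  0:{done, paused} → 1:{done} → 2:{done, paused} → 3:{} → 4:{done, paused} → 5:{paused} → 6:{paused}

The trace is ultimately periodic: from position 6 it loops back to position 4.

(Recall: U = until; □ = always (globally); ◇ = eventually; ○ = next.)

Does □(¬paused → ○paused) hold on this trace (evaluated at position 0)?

¬paused → ○paused holds at every position 0..6, and those are all positions ever visited, so □(¬paused → ○paused) holds.
Positions where ¬paused holds: 1, 3.
Check ○paused at each: 1→ok, 3→ok.

Yes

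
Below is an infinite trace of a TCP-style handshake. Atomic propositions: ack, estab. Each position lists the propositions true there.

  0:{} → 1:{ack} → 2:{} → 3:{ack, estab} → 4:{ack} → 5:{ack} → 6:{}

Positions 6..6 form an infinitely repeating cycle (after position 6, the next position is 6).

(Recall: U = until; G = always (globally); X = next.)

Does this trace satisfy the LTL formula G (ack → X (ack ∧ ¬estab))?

ack → X (ack ∧ ¬estab) must hold at every position from 0 onward. It fails at position 1, so G (ack → X (ack ∧ ¬estab)) is false.
Positions where ack holds: 1, 3, 4, 5.
Check X (ack ∧ ¬estab) at each: 1→fails, 3→ok, 4→ok, 5→fails.

Does not hold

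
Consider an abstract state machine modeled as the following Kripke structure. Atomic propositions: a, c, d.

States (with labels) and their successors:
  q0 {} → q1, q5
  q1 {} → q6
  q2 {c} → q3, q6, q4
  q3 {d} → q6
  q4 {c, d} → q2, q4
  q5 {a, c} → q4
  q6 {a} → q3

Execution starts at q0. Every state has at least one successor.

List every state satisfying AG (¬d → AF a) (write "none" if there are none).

{q1, q3, q6}

States satisfying ¬d → AF a: {q0, q1, q3, q4, q5, q6}.
States satisfying AG (¬d → AF a): {q1, q3, q6}.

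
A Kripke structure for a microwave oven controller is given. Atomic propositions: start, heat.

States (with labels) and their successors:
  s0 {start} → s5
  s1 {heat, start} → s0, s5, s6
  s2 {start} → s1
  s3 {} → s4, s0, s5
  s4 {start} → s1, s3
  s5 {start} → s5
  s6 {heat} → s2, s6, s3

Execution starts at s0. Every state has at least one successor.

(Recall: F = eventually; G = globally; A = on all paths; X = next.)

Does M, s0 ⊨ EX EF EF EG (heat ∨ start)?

Satisfied

States satisfying EF EF EG (heat ∨ start): {s0, s1, s2, s3, s4, s5, s6}.
States satisfying EX EF EF EG (heat ∨ start): {s0, s1, s2, s3, s4, s5, s6}.
s0 ∈ Sat(EX EF EF EG (heat ∨ start)).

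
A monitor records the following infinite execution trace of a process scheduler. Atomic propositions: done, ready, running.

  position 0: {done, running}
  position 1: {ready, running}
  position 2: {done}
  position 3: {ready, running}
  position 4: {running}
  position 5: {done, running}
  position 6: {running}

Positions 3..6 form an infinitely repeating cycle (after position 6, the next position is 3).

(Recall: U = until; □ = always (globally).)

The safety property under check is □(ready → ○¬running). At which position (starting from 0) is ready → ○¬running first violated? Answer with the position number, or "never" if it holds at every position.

Check ready → ○¬running at each position in order: 0 ✓, 1 ✓, 2 ✓.
At position 3 the labels are {ready, running} and the next position 4 has {running}, so ready → ○¬running is false there. This is the first violation.

3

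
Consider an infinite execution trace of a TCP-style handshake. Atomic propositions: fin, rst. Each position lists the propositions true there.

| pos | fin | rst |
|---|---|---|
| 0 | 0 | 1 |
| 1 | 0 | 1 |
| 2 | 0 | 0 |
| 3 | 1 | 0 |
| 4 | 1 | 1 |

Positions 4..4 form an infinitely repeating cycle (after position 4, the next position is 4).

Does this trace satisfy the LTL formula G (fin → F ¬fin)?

Does not hold

fin → F ¬fin must hold at every position from 0 onward. It fails at position 3, so G (fin → F ¬fin) is false.
Positions where fin holds: 3, 4.
Check F ¬fin at each: 3→fails, 4→fails.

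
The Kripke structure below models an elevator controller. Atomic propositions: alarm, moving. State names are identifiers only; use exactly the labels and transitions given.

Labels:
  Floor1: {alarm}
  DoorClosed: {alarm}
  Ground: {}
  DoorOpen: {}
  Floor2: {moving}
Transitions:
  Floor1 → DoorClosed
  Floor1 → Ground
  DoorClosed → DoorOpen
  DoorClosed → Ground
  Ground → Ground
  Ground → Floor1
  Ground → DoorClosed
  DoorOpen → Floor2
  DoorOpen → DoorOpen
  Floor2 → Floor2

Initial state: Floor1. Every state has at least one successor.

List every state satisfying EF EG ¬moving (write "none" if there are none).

States satisfying EG ¬moving: {Floor1, DoorClosed, Ground, DoorOpen}.
States satisfying EF EG ¬moving: {Floor1, DoorClosed, Ground, DoorOpen}.

{Floor1, DoorClosed, Ground, DoorOpen}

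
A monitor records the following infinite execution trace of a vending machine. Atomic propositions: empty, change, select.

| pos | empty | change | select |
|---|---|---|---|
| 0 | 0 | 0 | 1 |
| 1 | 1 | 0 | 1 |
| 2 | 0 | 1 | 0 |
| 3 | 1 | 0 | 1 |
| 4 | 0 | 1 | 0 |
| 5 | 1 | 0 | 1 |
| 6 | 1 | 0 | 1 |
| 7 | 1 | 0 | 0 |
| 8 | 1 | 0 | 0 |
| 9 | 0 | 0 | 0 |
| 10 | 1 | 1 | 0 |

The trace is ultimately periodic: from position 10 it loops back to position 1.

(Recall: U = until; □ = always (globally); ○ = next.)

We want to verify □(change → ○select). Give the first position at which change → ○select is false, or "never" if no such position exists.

never

change → ○select holds at every position 0..10, and those are all the positions the trace ever visits, so the invariant □(change → ○select) is never violated.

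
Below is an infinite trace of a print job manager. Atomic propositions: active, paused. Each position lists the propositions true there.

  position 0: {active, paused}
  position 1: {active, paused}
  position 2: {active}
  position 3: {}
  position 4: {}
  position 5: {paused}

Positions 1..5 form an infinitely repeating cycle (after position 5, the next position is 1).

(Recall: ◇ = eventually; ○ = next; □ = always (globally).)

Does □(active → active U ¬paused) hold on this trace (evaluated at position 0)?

active → active U ¬paused holds at every position 0..5, and those are all positions ever visited, so □(active → active U ¬paused) holds.
Positions where active holds: 0, 1, 2.
Check active U ¬paused at each: 0→ok, 1→ok, 2→ok.

Holds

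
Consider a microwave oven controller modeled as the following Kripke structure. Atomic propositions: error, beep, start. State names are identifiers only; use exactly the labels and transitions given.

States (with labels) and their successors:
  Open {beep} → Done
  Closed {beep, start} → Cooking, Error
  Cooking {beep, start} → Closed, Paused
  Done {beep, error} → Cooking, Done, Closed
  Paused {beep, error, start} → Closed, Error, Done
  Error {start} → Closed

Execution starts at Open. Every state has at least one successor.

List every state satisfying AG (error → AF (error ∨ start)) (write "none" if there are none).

States satisfying error → AF (error ∨ start): {Open, Closed, Cooking, Done, Paused, Error}.
States satisfying AG (error → AF (error ∨ start)): {Open, Closed, Cooking, Done, Paused, Error}.

{Open, Closed, Cooking, Done, Paused, Error}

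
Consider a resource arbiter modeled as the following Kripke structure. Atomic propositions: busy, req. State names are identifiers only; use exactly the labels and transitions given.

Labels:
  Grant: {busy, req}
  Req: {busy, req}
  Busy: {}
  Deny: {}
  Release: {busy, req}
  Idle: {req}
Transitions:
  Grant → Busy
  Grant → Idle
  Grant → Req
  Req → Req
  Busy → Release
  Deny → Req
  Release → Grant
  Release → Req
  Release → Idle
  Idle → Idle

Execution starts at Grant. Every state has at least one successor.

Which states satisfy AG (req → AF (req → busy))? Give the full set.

States satisfying req → AF (req → busy): {Grant, Req, Busy, Deny, Release}.
States satisfying AG (req → AF (req → busy)): {Req, Deny}.

{Req, Deny}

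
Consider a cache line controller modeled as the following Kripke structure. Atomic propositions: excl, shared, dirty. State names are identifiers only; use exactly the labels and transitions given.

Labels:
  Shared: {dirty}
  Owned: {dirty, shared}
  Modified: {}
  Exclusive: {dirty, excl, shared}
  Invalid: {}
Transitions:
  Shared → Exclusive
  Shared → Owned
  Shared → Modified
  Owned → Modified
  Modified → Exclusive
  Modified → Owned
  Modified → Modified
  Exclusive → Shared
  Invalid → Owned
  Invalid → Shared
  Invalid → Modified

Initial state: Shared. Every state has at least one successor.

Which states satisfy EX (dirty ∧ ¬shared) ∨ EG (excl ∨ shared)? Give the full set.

{Exclusive, Invalid}

States satisfying dirty ∧ ¬shared: {Shared}.
States satisfying EX (dirty ∧ ¬shared): {Exclusive, Invalid}.
States satisfying excl ∨ shared: {Owned, Exclusive}.
States satisfying EG (excl ∨ shared): ∅.
States satisfying EX (dirty ∧ ¬shared) ∨ EG (excl ∨ shared): {Exclusive, Invalid}.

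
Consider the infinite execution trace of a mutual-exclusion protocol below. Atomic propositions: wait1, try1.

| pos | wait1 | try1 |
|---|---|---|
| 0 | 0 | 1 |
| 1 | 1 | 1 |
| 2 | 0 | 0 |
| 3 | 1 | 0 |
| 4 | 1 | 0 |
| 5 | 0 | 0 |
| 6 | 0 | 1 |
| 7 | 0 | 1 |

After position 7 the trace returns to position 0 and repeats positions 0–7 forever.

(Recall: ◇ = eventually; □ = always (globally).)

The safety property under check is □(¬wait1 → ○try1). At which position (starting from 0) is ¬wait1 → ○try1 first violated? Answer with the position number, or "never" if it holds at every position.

Check ¬wait1 → ○try1 at each position in order: 0 ✓, 1 ✓.
At position 2 the labels are {} and the next position 3 has {wait1}, so ¬wait1 → ○try1 is false there. This is the first violation.

2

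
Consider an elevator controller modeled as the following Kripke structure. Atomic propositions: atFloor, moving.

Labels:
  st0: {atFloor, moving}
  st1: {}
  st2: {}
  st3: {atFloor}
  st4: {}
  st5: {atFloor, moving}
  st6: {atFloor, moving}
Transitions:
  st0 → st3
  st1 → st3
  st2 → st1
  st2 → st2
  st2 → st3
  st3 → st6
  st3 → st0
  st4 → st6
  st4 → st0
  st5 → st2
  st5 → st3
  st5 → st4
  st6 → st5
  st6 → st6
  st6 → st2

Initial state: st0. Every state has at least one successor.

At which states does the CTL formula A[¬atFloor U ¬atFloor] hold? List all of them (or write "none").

{st1, st2, st4}

States satisfying ¬atFloor: {st1, st2, st4}.
States satisfying A[¬atFloor U ¬atFloor]: {st1, st2, st4}.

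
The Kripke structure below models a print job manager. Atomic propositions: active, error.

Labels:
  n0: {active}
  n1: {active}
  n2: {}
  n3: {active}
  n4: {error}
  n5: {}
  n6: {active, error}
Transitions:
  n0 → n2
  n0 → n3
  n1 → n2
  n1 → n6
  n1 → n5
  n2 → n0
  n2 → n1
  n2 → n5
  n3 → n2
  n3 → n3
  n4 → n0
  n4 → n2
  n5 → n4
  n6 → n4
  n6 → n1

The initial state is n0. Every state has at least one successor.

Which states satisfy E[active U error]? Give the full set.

States satisfying active: {n0, n1, n3, n6}.
States satisfying error: {n4, n6}.
States satisfying E[active U error]: {n1, n4, n6}.

{n1, n4, n6}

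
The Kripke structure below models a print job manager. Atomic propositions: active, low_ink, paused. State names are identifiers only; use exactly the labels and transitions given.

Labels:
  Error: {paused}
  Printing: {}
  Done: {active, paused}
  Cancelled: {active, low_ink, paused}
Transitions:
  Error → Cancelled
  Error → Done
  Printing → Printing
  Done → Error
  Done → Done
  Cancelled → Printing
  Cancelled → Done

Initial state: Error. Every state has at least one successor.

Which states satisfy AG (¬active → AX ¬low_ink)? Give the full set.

States satisfying ¬active → AX ¬low_ink: {Printing, Done, Cancelled}.
States satisfying AG (¬active → AX ¬low_ink): {Printing}.

{Printing}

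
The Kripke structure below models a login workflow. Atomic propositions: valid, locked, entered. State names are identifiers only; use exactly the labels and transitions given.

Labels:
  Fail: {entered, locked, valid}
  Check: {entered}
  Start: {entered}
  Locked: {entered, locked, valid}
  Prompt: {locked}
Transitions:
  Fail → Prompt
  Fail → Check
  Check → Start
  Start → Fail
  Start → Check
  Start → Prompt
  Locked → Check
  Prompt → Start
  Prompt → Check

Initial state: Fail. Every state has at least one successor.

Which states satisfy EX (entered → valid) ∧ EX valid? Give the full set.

States satisfying entered → valid: {Fail, Locked, Prompt}.
States satisfying EX (entered → valid): {Fail, Start}.
States satisfying valid: {Fail, Locked}.
States satisfying EX valid: {Start}.
States satisfying EX (entered → valid) ∧ EX valid: {Start}.

{Start}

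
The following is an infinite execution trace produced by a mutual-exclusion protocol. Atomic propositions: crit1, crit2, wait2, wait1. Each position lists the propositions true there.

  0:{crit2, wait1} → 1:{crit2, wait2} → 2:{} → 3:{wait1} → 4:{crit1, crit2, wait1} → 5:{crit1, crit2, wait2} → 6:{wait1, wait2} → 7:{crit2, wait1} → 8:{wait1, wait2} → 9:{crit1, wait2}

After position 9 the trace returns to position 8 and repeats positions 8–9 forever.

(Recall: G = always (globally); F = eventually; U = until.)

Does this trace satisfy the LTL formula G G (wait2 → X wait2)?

Violated

G (wait2 → X wait2) must hold at every position from 0 onward. It fails at position 0, so G G (wait2 → X wait2) is false.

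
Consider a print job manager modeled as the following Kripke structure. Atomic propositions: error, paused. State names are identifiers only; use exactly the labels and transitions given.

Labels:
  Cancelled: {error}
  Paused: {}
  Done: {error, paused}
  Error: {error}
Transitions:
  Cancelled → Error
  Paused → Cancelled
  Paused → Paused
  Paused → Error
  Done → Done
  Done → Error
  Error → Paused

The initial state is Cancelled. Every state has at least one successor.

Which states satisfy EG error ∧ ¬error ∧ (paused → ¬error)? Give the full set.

none

States satisfying error: {Cancelled, Done, Error}.
States satisfying EG error: {Done}.
States satisfying ¬error: {Paused}.
States satisfying paused → ¬error: {Cancelled, Paused, Error}.
States satisfying ¬error ∧ (paused → ¬error): {Paused}.
States satisfying EG error ∧ ¬error ∧ (paused → ¬error): ∅.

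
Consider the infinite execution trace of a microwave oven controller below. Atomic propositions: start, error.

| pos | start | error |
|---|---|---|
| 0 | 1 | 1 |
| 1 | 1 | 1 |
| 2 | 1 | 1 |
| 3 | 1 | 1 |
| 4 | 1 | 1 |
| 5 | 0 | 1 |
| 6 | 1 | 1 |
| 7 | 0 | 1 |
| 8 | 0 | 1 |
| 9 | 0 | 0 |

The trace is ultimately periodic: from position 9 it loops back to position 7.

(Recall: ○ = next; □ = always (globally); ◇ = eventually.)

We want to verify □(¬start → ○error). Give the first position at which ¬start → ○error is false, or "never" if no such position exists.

8

Check ¬start → ○error at each position in order: 0 ✓, 1 ✓, 2 ✓, 3 ✓, 4 ✓, 5 ✓, 6 ✓, 7 ✓.
At position 8 the labels are {error} and the next position 9 has {}, so ¬start → ○error is false there. This is the first violation.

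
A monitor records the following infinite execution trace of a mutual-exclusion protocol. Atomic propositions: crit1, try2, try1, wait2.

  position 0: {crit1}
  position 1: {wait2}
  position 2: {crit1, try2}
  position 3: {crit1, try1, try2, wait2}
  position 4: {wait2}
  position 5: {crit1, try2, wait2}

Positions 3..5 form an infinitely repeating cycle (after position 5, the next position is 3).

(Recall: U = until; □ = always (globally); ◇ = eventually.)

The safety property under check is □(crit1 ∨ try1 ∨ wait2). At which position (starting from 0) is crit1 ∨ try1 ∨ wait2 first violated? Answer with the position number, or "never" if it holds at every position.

never

crit1 ∨ try1 ∨ wait2 holds at every position 0..5, and those are all the positions the trace ever visits, so the invariant □(crit1 ∨ try1 ∨ wait2) is never violated.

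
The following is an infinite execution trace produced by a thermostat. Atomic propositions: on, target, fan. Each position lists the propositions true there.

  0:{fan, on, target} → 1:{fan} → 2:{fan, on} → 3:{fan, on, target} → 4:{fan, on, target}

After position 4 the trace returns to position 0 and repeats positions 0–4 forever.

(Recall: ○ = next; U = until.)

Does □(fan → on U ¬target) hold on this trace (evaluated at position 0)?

fan → on U ¬target holds at every position 0..4, and those are all positions ever visited, so □(fan → on U ¬target) holds.
Positions where fan holds: 0, 1, 2, 3, 4.
Check on U ¬target at each: 0→ok, 1→ok, 2→ok, 3→ok, 4→ok.

Holds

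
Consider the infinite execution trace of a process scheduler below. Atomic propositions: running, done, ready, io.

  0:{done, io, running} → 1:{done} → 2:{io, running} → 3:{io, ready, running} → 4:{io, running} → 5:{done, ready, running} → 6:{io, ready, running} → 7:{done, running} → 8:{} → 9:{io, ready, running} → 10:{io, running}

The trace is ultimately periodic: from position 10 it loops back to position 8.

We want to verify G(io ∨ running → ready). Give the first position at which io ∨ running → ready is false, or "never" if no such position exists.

0

At position 0 the labels are {done, io, running}, so io ∨ running → ready is false there. This is the first violation.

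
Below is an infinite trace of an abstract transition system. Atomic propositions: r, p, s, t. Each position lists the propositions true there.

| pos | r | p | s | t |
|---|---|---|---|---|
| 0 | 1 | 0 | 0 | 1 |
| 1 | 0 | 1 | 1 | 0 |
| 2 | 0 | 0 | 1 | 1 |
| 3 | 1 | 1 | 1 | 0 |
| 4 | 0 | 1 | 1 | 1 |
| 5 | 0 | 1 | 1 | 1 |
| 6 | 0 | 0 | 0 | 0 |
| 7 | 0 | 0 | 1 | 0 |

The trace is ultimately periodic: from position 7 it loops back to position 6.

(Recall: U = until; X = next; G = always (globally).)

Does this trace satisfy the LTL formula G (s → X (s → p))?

Violated

s → X (s → p) must hold at every position from 0 onward. It fails at position 1, so G (s → X (s → p)) is false.
Positions where s holds: 1, 2, 3, 4, 5, 7.
Check X (s → p) at each: 1→fails, 2→ok, 3→ok, 4→ok, 5→ok, 7→ok.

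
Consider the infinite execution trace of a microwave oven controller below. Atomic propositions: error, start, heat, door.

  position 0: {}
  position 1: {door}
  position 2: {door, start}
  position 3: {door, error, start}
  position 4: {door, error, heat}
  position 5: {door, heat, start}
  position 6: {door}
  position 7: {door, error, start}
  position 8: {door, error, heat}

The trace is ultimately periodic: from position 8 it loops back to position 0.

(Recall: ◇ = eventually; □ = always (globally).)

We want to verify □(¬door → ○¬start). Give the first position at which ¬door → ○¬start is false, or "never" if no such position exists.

¬door → ○¬start holds at every position 0..8, and those are all the positions the trace ever visits, so the invariant □(¬door → ○¬start) is never violated.

never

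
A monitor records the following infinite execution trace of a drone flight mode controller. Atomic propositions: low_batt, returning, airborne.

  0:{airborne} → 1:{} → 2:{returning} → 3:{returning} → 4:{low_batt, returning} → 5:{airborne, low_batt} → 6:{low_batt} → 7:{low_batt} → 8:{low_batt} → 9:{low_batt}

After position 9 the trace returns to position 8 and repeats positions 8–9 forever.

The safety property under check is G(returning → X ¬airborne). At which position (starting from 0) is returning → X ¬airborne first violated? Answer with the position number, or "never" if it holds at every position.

4

Check returning → X ¬airborne at each position in order: 0 ✓, 1 ✓, 2 ✓, 3 ✓.
At position 4 the labels are {low_batt, returning} and the next position 5 has {airborne, low_batt}, so returning → X ¬airborne is false there. This is the first violation.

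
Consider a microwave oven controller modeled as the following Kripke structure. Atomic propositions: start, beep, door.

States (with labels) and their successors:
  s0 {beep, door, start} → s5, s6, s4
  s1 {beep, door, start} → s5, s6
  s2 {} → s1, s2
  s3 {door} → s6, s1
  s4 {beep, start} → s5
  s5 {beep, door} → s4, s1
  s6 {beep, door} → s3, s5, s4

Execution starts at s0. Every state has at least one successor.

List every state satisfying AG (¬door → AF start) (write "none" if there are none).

{s0, s1, s3, s4, s5, s6}

States satisfying ¬door → AF start: {s0, s1, s3, s4, s5, s6}.
States satisfying AG (¬door → AF start): {s0, s1, s3, s4, s5, s6}.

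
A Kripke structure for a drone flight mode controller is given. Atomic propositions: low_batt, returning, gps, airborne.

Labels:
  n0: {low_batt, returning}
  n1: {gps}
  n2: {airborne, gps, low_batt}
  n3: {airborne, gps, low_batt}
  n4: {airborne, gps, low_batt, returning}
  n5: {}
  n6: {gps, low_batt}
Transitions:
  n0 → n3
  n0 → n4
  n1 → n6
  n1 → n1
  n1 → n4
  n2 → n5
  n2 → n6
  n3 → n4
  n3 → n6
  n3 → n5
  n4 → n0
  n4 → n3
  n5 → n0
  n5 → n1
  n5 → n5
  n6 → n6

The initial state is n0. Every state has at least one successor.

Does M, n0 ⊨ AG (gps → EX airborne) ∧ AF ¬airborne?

States satisfying gps → EX airborne: {n0, n1, n3, n4, n5}.
States satisfying AG (gps → EX airborne): ∅.
States satisfying ¬airborne: {n0, n1, n5, n6}.
States satisfying AF ¬airborne: {n0, n1, n2, n5, n6}.
States satisfying AG (gps → EX airborne) ∧ AF ¬airborne: ∅.
n0 ∉ Sat(AG (gps → EX airborne) ∧ AF ¬airborne).

Violated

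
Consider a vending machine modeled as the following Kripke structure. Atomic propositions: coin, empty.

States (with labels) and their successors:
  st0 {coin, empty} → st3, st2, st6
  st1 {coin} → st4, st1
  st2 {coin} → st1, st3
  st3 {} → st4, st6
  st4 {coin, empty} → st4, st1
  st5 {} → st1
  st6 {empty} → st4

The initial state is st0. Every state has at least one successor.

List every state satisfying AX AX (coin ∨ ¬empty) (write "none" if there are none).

{st1, st3, st4, st5, st6}

States satisfying AX (coin ∨ ¬empty): {st1, st2, st4, st5, st6}.
States satisfying AX AX (coin ∨ ¬empty): {st1, st3, st4, st5, st6}.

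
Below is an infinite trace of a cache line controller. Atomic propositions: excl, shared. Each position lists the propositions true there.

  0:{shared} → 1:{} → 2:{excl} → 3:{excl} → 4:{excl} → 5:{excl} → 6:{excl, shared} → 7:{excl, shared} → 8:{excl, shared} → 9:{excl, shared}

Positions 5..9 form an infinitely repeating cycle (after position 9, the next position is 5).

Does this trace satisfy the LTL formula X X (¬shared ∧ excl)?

Satisfied

The position after 0 is 1; X (¬shared ∧ excl) is true there.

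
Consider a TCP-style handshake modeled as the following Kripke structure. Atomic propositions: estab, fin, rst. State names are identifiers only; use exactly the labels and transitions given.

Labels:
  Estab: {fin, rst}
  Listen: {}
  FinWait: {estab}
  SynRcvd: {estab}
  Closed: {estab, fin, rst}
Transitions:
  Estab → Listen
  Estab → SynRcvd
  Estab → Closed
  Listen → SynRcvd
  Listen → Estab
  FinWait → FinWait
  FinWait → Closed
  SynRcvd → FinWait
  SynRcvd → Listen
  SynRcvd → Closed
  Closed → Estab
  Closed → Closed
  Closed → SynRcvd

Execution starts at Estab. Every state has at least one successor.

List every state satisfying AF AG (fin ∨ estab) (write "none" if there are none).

none

States satisfying AG (fin ∨ estab): ∅.
States satisfying AF AG (fin ∨ estab): ∅.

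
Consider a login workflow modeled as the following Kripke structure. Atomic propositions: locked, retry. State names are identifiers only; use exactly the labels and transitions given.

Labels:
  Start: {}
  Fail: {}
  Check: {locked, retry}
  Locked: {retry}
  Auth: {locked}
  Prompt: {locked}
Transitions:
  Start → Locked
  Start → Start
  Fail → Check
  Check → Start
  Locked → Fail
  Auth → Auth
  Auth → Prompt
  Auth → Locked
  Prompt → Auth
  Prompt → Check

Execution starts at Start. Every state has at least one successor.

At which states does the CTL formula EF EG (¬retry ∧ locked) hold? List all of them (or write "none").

States satisfying EG (¬retry ∧ locked): {Auth, Prompt}.
States satisfying EF EG (¬retry ∧ locked): {Auth, Prompt}.

{Auth, Prompt}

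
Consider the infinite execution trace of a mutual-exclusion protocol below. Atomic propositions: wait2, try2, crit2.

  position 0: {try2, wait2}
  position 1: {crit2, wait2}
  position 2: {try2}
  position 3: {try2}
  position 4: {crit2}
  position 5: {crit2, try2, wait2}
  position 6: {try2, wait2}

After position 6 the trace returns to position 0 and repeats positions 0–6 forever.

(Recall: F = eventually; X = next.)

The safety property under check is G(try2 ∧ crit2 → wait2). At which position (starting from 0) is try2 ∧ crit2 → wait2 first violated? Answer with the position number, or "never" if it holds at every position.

never

try2 ∧ crit2 → wait2 holds at every position 0..6, and those are all the positions the trace ever visits, so the invariant G(try2 ∧ crit2 → wait2) is never violated.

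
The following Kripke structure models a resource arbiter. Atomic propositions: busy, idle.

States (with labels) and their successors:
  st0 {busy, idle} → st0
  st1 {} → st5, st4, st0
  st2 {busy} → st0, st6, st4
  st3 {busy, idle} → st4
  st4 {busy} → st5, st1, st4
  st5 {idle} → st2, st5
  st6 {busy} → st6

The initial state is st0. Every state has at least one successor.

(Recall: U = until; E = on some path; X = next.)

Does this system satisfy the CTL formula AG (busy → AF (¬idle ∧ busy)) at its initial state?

States satisfying busy → AF (¬idle ∧ busy): {st1, st2, st3, st4, st5, st6}.
States satisfying AG (busy → AF (¬idle ∧ busy)): {st6}.
st0 is reachable from st0 and violates busy → AF (¬idle ∧ busy), so AG fails at st0.
st0 ∉ Sat(AG (busy → AF (¬idle ∧ busy))).

Violated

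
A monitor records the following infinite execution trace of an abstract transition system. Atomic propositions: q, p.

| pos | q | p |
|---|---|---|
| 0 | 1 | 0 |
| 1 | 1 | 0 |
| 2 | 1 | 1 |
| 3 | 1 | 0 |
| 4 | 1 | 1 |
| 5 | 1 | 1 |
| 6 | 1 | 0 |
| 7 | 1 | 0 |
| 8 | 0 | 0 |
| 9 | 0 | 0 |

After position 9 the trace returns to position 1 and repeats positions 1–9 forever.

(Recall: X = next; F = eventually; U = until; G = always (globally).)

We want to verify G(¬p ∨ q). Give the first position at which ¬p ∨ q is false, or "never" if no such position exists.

never

¬p ∨ q holds at every position 0..9, and those are all the positions the trace ever visits, so the invariant G(¬p ∨ q) is never violated.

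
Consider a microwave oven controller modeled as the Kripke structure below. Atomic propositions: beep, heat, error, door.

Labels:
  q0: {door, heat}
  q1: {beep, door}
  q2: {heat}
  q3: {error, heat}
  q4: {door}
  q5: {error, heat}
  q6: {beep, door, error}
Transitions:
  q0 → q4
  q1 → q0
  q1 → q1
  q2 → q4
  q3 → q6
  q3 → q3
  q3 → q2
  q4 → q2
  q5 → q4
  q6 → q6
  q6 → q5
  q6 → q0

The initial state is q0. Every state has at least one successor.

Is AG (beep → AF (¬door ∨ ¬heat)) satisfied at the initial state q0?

Yes

States satisfying beep → AF (¬door ∨ ¬heat): {q0, q1, q2, q3, q4, q5, q6}.
States satisfying AG (beep → AF (¬door ∨ ¬heat)): {q0, q1, q2, q3, q4, q5, q6}.
Every state reachable from q0 satisfies beep → AF (¬door ∨ ¬heat).
q0 ∈ Sat(AG (beep → AF (¬door ∨ ¬heat))).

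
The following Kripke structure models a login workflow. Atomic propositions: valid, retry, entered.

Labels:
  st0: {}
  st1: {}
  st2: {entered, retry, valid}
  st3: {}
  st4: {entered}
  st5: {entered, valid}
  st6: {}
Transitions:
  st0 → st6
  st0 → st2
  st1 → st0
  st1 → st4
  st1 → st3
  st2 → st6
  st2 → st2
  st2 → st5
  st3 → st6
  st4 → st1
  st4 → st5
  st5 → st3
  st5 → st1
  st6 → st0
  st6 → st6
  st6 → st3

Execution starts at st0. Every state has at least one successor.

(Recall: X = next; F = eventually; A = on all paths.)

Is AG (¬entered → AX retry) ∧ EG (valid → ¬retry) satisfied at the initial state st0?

States satisfying ¬entered → AX retry: {st2, st4, st5}.
States satisfying AG (¬entered → AX retry): ∅.
States satisfying valid → ¬retry: {st0, st1, st3, st4, st5, st6}.
States satisfying EG (valid → ¬retry): {st0, st1, st3, st4, st5, st6}.
States satisfying AG (¬entered → AX retry) ∧ EG (valid → ¬retry): ∅.
st0 ∉ Sat(AG (¬entered → AX retry) ∧ EG (valid → ¬retry)).

Violated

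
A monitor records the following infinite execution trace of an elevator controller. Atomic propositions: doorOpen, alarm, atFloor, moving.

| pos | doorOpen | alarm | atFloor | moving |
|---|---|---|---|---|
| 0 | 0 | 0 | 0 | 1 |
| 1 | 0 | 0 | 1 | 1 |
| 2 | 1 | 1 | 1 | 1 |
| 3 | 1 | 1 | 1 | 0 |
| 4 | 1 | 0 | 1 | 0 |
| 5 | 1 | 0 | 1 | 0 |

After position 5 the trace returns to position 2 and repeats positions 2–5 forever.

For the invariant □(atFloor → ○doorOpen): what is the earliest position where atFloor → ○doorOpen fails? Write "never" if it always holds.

never

atFloor → ○doorOpen holds at every position 0..5, and those are all the positions the trace ever visits, so the invariant □(atFloor → ○doorOpen) is never violated.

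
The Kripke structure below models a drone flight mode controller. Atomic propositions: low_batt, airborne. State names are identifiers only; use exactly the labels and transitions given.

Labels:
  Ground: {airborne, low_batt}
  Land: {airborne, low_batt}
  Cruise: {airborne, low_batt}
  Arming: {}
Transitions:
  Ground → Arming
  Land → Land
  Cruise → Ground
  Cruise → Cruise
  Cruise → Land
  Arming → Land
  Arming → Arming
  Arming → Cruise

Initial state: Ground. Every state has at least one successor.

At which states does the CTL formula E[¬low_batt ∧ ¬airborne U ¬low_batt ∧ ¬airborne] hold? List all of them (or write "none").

States satisfying ¬low_batt ∧ ¬airborne: {Arming}.
States satisfying E[¬low_batt ∧ ¬airborne U ¬low_batt ∧ ¬airborne]: {Arming}.

{Arming}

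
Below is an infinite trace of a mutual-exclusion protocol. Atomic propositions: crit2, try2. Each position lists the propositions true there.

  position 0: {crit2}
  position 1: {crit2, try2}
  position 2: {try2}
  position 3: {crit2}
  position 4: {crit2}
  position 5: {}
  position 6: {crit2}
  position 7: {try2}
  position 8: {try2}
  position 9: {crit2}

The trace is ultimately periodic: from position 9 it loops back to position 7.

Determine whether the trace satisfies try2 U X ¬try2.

No

Walking from position 0: at position 0, X ¬try2 has not yet held and try2 fails, so try2 U X ¬try2 is false.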